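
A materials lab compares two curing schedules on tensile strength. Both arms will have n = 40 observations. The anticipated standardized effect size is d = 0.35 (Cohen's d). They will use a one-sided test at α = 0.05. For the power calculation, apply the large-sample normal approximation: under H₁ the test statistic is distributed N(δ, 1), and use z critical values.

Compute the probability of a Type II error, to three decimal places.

Noncentrality parameter: δ = d·√(n/2) = 0.35 × √(40/2) = 1.5652
Critical value for a one-sided test at α = 0.05: z_α = 1.645.
Power = Φ(δ − 1.645) = Φ(-0.080) = 0.4683.
Type II error: β = 1 − power = 1 − 0.4683 = 0.5317.

β ≈ 0.532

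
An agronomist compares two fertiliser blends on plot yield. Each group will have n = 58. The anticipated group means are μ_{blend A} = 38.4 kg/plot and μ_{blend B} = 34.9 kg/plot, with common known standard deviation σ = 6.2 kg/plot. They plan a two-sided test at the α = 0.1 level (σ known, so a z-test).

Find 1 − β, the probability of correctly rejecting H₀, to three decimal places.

Power ≈ 0.919

Standardized effect: d = |μ_{blend A} − μ_{blend B}| / σ = |38.4 − 34.9| / 6.2 = 0.5645
Noncentrality parameter: λ = d·√(n/2) = 0.5645 × √(58/2) = 3.0400
Critical value for a two-sided test at α = 0.1: z_{α/2} = 1.645.
Power = Φ(λ − 1.645) + Φ(−λ − 1.645) = Φ(1.395) + Φ(-4.685) = 0.9185 + 0.0000 = 0.9185.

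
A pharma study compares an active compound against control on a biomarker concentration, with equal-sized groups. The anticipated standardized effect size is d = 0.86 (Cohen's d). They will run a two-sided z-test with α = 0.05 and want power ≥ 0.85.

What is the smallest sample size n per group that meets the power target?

Set Φ(δ − 1.960) = 0.85; then δ − 1.960 = Φ⁻¹(0.85) = 1.036, giving δ = 2.996.
(For δ > 0 the lower-tail rejection region contributes negligibly to power, so the one-term inversion is standard.)
δ = d·√(n/2) ⇒ n = 2(δ/d)² = 2 × (2.996 / 0.86)² = 24.28.
Round up to the next whole unit.

n = 25 per group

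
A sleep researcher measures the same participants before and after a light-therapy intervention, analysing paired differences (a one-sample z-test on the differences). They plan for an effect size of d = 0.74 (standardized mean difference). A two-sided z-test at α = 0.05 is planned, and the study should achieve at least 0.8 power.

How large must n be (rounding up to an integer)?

Set Φ(δ − 1.960) = 0.8; then δ − 1.960 = Φ⁻¹(0.8) = 0.842, giving δ = 2.802.
(For δ > 0 the lower-tail rejection region contributes negligibly to power, so the one-term inversion is standard.)
δ = d·√n ⇒ n = (δ/d)² = (2.802 / 0.74)² = 14.33.
Round up to the next whole unit.

n = 15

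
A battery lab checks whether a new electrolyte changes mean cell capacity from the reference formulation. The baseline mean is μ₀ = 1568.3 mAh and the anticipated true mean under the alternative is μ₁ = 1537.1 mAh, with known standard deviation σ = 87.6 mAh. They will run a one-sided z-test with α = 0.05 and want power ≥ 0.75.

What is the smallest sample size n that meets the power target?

Standardized effect: d = |μ₁ − μ₀| / σ = |1537.1 − 1568.3| / 87.6 = 0.3562
Set Φ(δ − 1.645) = 0.75; then δ − 1.645 = Φ⁻¹(0.75) = 0.674, giving δ = 2.319.
δ = d·√n ⇒ n = (δ/d)² = (2.319 / 0.3562)² = 42.41.
Rounding up, n = 43.

n = 43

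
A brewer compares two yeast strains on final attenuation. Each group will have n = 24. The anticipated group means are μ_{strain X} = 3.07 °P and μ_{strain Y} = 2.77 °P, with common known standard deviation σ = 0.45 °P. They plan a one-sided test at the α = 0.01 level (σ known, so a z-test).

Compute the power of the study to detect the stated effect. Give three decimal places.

Standardized effect: d = |μ_{strain X} − μ_{strain Y}| / σ = |3.07 − 2.77| / 0.45 = 0.6667
Noncentrality parameter: δ = d·√(n/2) = 0.6667 × √(24/2) = 2.3094
Critical value for a one-sided test at α = 0.01: z_α = 2.326.
Power = P(Z > 2.326 − δ) = Φ(-0.017) = 0.4932.

Power ≈ 0.493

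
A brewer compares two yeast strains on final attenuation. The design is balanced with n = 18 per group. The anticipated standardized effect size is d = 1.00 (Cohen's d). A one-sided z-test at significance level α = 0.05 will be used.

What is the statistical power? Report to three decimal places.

Power ≈ 0.912

Noncentrality parameter: λ = d·√(n/2) = 1.00 × √(18/2) = 3.0000
One-sided α = 0.05 → critical value z_{0.05} = 1.645.
Power = Φ(λ − 1.645) = Φ(1.355) = 0.9123.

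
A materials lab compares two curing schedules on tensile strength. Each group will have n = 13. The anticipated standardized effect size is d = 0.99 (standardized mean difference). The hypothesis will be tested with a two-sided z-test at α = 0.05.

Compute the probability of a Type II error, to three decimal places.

Noncentrality parameter: δ = d·√(n/2) = 0.99 × √(13/2) = 2.5240
Critical value for a two-sided test at α = 0.05: z_{α/2} = 1.960.
Power = Φ(δ − 1.960) + Φ(−δ − 1.960) = Φ(0.564) + Φ(-4.484) = 0.7136 + 0.0000 = 0.7136.
Type II error: β = 1 − power = 1 − 0.7136 = 0.2864.

β ≈ 0.286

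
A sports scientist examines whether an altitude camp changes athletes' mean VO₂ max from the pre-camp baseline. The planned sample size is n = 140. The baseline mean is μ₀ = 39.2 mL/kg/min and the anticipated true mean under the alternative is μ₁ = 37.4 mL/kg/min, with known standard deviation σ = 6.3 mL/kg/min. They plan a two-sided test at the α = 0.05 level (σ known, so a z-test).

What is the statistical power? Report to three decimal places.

Standardized effect: d = |μ₁ − μ₀| / σ = |37.4 − 39.2| / 6.3 = 0.2857
Noncentrality parameter: δ = d·√n = 0.2857 × √140 = 3.3806
Two-sided α = 0.05 → critical value z_{0.025} = 1.960.
Power = Φ(δ − 1.960) + Φ(−δ − 1.960) = Φ(1.421) + Φ(-5.341) = 0.9223 + 0.0000 = 0.9223.

Power ≈ 0.922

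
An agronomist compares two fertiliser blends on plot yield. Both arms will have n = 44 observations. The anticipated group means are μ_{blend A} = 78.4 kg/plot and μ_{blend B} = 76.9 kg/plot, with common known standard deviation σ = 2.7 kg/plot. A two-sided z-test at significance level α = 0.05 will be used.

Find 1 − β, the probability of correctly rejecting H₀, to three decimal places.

Standardized effect: d = |μ_{blend A} − μ_{blend B}| / σ = |78.4 − 76.9| / 2.7 = 0.5556
Noncentrality parameter: δ = d·√(n/2) = 0.5556 × √(44/2) = 2.6058
Critical value for a two-sided test at α = 0.05: z_{α/2} = 1.960.
Power = Φ(δ − 1.960) + Φ(−δ − 1.960) = Φ(0.646) + Φ(-4.566) = 0.7408 + 0.0000 = 0.7408.

Power ≈ 0.741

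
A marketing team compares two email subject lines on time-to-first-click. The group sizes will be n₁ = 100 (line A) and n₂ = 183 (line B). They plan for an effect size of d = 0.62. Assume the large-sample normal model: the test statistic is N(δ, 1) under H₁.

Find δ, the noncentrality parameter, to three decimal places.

δ = d / √(1/n₁ + 1/n₂) = 0.62 / √(1/100 + 1/183) = 4.9857

δ ≈ 4.986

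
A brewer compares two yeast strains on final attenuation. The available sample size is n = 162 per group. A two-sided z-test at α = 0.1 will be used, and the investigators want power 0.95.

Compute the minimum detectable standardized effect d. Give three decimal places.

d ≈ 0.366

Need Φ(δ − 1.645) = 0.95, so δ = 1.645 + 1.645 = 3.290.
(The second rejection-region term Φ(−δ − z_{α/2}) is negligible and dropped.)
δ = d·√(n/2) ⇒ d = δ/√(n/2) = 3.290/√(162/2) = 0.3655.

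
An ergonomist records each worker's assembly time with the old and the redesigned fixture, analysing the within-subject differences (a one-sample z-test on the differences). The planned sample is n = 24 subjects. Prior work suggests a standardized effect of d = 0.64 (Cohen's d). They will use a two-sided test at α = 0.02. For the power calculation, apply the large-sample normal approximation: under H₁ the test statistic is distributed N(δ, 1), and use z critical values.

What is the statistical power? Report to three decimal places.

Noncentrality parameter: δ = d·√n = 0.64 × √24 = 3.1353
Critical value for a two-sided test at α = 0.02: z_{α/2} = 2.326.
Power = Φ(δ − 2.326) + Φ(−δ − 2.326) = Φ(0.809) + Φ(-5.462) = 0.7907 + 0.0000 = 0.7907.

Power ≈ 0.791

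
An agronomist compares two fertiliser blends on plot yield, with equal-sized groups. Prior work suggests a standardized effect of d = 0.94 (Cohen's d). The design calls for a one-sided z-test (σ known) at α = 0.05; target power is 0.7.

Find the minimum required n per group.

Set Φ(δ − 1.645) = 0.7; then δ − 1.645 = Φ⁻¹(0.7) = 0.524, giving δ = 2.169.
δ = d·√(n/2) ⇒ n = 2(δ/d)² = 2 × (2.169 / 0.94)² = 10.65.
Rounding up, n = 11 per group.

n = 11 per group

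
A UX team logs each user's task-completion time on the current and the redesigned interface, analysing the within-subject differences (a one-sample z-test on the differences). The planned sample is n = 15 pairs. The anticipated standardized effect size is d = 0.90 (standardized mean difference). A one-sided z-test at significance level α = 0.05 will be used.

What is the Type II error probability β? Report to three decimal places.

Noncentrality parameter: δ = d·√n = 0.90 × √15 = 3.4857
One-sided α = 0.05 → critical value z_{0.05} = 1.645.
Power = P(Z > 1.645 − δ) = Φ(1.841) = 0.9672.
Type II error: β = 1 − power = 1 − 0.9672 = 0.0328.

β ≈ 0.033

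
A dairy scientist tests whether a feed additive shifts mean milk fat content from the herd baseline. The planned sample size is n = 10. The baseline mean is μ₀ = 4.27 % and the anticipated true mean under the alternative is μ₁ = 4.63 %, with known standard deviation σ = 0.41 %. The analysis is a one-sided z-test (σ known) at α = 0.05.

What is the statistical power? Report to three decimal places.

Standardized effect: d = |μ₁ − μ₀| / σ = |4.63 − 4.27| / 0.41 = 0.8780
Noncentrality parameter: δ = d·√n = 0.8780 × √10 = 2.7766
Critical value for a one-sided test at α = 0.05: z_α = 1.645.
Power = P(Z > 1.645 − δ) = Φ(1.132) = 0.8711.

Power ≈ 0.871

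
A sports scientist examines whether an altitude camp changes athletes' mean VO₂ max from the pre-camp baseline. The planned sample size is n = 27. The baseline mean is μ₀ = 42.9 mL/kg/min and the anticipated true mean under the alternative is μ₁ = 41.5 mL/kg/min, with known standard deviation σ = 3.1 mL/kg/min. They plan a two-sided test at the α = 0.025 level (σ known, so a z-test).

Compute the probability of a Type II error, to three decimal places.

β ≈ 0.458

Standardized effect: d = |μ₁ − μ₀| / σ = |41.5 − 42.9| / 3.1 = 0.4516
Noncentrality parameter: δ = d·√n = 0.4516 × √27 = 2.3466
Critical value for a two-sided test at α = 0.025: z_{α/2} = 2.241.
Power = Φ(δ − 2.241) + Φ(−δ − 2.241) = Φ(0.105) + Φ(-4.588) = 0.5419 + 0.0000 = 0.5419.
Type II error: β = 1 − power = 1 − 0.5419 = 0.4581.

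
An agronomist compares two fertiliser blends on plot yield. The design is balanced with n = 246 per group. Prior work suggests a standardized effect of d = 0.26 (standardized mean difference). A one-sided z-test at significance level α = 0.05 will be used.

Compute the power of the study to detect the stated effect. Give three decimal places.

Power ≈ 0.892

Noncentrality parameter: δ = d·√(n/2) = 0.26 × √(246/2) = 2.8835
Critical value for a one-sided test at α = 0.05: z_α = 1.645.
Power = Φ(δ − 1.645) = Φ(1.239) = 0.8923.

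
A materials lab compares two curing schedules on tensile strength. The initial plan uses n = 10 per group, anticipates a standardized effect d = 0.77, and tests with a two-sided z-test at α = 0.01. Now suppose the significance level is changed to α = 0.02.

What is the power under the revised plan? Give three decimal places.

Power ≈ 0.273

δ = d·√(n/2) = 0.77 × √(10/2) = 1.7218 (unchanged). New critical value: z_{0.01} = 2.326.
Revised power = Φ(δ − 2.326) + Φ(−δ − 2.326) = Φ(-0.605) + Φ(-4.048) = 0.2727 + 0.0000 = 0.2728.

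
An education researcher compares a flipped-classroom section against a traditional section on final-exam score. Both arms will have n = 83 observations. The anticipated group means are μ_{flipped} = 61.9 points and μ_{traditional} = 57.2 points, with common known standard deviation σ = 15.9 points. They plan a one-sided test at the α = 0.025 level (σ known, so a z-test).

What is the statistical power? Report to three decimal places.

Power ≈ 0.478

Standardized effect: d = |μ_{flipped} − μ_{traditional}| / σ = |61.9 − 57.2| / 15.9 = 0.2956
Noncentrality parameter: δ = d·√(n/2) = 0.2956 × √(83/2) = 1.9043
One-sided α = 0.025 → critical value z_{0.025} = 1.960.
Power = Φ(δ − 1.960) = Φ(-0.056) = 0.4778.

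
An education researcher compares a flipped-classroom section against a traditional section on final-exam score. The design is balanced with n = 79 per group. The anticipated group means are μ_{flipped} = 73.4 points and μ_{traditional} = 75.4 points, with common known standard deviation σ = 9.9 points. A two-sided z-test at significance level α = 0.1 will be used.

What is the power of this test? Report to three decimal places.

Power ≈ 0.356

Standardized effect: d = |μ_{flipped} − μ_{traditional}| / σ = |73.4 − 75.4| / 9.9 = 0.2020
Noncentrality parameter: δ = d·√(n/2) = 0.2020 × √(79/2) = 1.2697
Critical value for a two-sided test at α = 0.1: z_{α/2} = 1.645.
Power = Φ(δ − 1.645) + Φ(−δ − 1.645) = Φ(-0.375) + Φ(-2.915) = 0.3538 + 0.0018 = 0.3555.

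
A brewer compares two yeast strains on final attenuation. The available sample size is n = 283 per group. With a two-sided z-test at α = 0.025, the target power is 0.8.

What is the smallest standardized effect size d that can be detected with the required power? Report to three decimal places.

Need Φ(δ − 2.241) = 0.8, so δ = 2.241 + 0.842 = 3.083.
(Lower-tail contribution to power is negligible for δ > 0.)
δ = d·√(n/2) ⇒ d = δ/√(n/2) = 3.083/√(283/2) = 0.2592.

d ≈ 0.259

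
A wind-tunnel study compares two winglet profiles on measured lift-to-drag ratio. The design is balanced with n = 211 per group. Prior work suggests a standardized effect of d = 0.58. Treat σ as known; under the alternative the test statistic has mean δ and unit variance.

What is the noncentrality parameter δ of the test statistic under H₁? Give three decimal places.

δ = d·√(n/2) = 0.58 × √(211/2) = 5.9574

δ ≈ 5.957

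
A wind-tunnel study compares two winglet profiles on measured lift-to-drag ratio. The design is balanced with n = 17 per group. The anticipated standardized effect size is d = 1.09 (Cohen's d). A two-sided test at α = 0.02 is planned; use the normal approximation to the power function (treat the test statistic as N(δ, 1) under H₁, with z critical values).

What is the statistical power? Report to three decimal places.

Power ≈ 0.803

Noncentrality parameter: δ = d·√(n/2) = 1.09 × √(17/2) = 3.1779
Two-sided α = 0.02 → critical value z_{0.01} = 2.326.
Power = Φ(δ − 2.326) + Φ(−δ − 2.326) = Φ(0.852) + Φ(-5.504) = 0.8028 + 0.0000 = 0.8028.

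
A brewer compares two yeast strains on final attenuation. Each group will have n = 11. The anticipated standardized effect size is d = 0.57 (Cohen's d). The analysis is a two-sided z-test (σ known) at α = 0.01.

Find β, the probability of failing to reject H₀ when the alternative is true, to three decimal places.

β ≈ 0.892

Noncentrality parameter: δ = d·√(n/2) = 0.57 × √(11/2) = 1.3368
Critical value for a two-sided test at α = 0.01: z_{α/2} = 2.576.
Power = Φ(δ − 2.576) + Φ(−δ − 2.576) = Φ(-1.239) + Φ(-3.913) = 0.1077 + 0.0000 = 0.1077.
Type II error: β = 1 − power = 1 − 0.1077 = 0.8923.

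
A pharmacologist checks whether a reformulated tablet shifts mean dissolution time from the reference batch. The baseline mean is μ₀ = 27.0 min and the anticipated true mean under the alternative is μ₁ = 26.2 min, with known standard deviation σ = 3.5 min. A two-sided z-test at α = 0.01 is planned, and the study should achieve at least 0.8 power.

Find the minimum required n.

n = 224

Standardized effect: d = |μ₁ − μ₀| / σ = |26.2 − 27.0| / 3.5 = 0.2286
Set Φ(δ − 2.576) = 0.8; then δ − 2.576 = Φ⁻¹(0.8) = 0.842, giving δ = 3.417.
(The Φ(−δ − z_{α/2}) term is vanishingly small for δ > 0 and is dropped in the standard sample-size formula.)
δ = d·√n ⇒ n = (δ/d)² = (3.417 / 0.2286)² = 223.54.
Rounding up, n = 224.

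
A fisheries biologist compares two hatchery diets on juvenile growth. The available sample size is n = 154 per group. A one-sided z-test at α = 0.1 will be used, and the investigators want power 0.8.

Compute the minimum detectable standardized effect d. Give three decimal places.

Need Φ(δ − 1.282) = 0.8, so δ = 1.282 + 0.842 = 2.123.
δ = d·√(n/2) ⇒ d = δ/√(n/2) = 2.123/√(154/2) = 0.2420.

d ≈ 0.242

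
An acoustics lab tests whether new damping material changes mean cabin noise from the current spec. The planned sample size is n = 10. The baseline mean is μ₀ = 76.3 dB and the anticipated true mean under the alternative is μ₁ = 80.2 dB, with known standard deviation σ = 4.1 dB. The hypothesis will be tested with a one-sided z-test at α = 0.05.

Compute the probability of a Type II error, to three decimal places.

β ≈ 0.086

Standardized effect: d = |μ₁ − μ₀| / σ = |80.2 − 76.3| / 4.1 = 0.9512
Noncentrality parameter: δ = d·√n = 0.9512 × √10 = 3.0080
One-sided α = 0.05 → critical value z_{0.05} = 1.645.
Power = P(Z > 1.645 − δ) = Φ(1.363) = 0.9136.
Type II error: β = 1 − power = 1 − 0.9136 = 0.0864.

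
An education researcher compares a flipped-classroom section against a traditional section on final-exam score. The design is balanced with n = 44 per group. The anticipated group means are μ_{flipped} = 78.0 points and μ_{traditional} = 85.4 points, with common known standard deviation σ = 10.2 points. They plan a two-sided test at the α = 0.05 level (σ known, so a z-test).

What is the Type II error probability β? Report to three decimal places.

Standardized effect: d = |μ_{flipped} − μ_{traditional}| / σ = |78.0 − 85.4| / 10.2 = 0.7255
Noncentrality parameter: δ = d·√(n/2) = 0.7255 × √(44/2) = 3.4029
Critical value for a two-sided test at α = 0.05: z_{α/2} = 1.960.
Power = Φ(δ − 1.960) + Φ(−δ − 1.960) = Φ(1.443) + Φ(-5.363) = 0.9255 + 0.0000 = 0.9255.
Type II error: β = 1 − power = 1 − 0.9255 = 0.0745.

β ≈ 0.075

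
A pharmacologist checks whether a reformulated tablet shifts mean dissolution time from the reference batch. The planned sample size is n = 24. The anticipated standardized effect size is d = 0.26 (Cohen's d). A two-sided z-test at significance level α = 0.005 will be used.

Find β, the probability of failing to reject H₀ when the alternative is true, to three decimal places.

β ≈ 0.937

Noncentrality parameter: δ = d·√n = 0.26 × √24 = 1.2737
Critical value for a two-sided test at α = 0.005: z_{α/2} = 2.807.
Power = Φ(δ − 2.807) + Φ(−δ − 2.807) = Φ(-1.533) + Φ(-4.081) = 0.0626 + 0.0000 = 0.0626.
Type II error: β = 1 − power = 1 − 0.0626 = 0.9374.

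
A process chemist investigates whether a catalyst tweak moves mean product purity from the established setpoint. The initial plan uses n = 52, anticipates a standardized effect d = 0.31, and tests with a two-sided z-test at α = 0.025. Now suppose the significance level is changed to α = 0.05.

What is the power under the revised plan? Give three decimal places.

δ = d·√n = 0.31 × √52 = 2.2354 (unchanged). New critical value: z_{0.025} = 1.960.
Revised power = Φ(δ − 1.960) + Φ(−δ − 1.960) = Φ(0.275) + Φ(-4.195) = 0.6085 + 0.0000 = 0.6085.

Power ≈ 0.609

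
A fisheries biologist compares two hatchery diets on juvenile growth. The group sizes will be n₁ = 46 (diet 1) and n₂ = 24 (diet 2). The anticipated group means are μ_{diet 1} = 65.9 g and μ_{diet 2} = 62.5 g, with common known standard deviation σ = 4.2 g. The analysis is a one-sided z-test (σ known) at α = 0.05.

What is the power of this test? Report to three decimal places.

Power ≈ 0.942

Standardized effect: d = |μ_{diet 1} − μ_{diet 2}| / σ = |65.9 − 62.5| / 4.2 = 0.8095
Noncentrality parameter: δ = d / √(1/n₁ + 1/n₂) = 0.8095 / √(1/46 + 1/24) = 3.2149
Critical value for a one-sided test at α = 0.05: z_α = 1.645.
Power = P(Z > 1.645 − δ) = Φ(1.570) = 0.9418.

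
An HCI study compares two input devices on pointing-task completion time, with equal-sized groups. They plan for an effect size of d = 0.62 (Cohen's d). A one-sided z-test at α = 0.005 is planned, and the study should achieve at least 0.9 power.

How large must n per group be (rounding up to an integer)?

For power 0.9 need Φ(δ − z_{0.005}) = 0.9, so δ = z_{0.005} + z_{0.10} = 2.576 + 1.282 = 3.857.
δ = d·√(n/2) ⇒ n = 2(δ/d)² = 2 × (3.857 / 0.62)² = 77.42.
Rounding up, n = 78 per group.

n = 78 per group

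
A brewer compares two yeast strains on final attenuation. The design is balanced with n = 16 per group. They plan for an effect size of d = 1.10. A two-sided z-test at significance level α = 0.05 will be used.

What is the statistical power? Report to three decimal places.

Power ≈ 0.875

Noncentrality parameter: δ = d·√(n/2) = 1.10 × √(16/2) = 3.1113
Two-sided α = 0.05 → critical value z_{0.025} = 1.960.
Power = Φ(δ − 1.960) + Φ(−δ − 1.960) = Φ(1.151) + Φ(-5.071) = 0.8752 + 0.0000 = 0.8752.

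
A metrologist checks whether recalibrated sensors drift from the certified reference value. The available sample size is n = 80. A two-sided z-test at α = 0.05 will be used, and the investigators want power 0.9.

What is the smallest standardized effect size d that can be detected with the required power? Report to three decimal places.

Need Φ(δ − 1.960) = 0.9, so δ = 1.960 + 1.282 = 3.242.
(Lower-tail contribution to power is negligible for δ > 0.)
δ = d·√n ⇒ d = δ/√n = 3.242/√80 = 0.3624.

d ≈ 0.362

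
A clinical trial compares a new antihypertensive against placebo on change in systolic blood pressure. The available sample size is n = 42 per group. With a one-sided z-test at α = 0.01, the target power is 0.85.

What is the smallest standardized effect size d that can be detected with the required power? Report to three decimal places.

Need Φ(δ − 2.326) = 0.85, so δ = 2.326 + 1.036 = 3.363.
δ = d·√(n/2) ⇒ d = δ/√(n/2) = 3.363/√(42/2) = 0.7338.

d ≈ 0.734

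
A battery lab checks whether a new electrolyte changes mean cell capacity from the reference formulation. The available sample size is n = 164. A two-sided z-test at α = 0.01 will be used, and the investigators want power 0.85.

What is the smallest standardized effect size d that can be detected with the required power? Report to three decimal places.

Required noncentrality: δ = z_{0.005} + z_{0.15} = 2.576 + 1.036 = 3.612.
(The second rejection-region term Φ(−δ − z_{α/2}) is negligible and dropped.)
δ = d·√n ⇒ d = δ/√n = 3.612/√164 = 0.2821.

d ≈ 0.282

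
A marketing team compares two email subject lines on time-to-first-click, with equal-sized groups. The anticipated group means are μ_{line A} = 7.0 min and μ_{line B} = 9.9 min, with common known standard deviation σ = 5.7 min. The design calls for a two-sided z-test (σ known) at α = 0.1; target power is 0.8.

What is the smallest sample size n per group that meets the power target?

Standardized effect: d = |μ_{line A} − μ_{line B}| / σ = |7.0 − 9.9| / 5.7 = 0.5088
For power 0.8 need Φ(δ − z_{0.05}) = 0.8, so δ = z_{0.05} + z_{0.20} = 1.645 + 0.842 = 2.486.
(The Φ(−δ − z_{α/2}) term is vanishingly small for δ > 0 and is dropped in the standard sample-size formula.)
δ = d·√(n/2) ⇒ n = 2(δ/d)² = 2 × (2.486 / 0.5088)² = 47.77.
Round up to the next whole unit.

n = 48 per group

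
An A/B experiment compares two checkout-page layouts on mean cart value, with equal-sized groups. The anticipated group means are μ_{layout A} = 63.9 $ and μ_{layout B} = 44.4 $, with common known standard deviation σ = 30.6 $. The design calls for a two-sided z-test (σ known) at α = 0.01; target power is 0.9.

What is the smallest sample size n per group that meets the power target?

Standardized effect: d = |μ_{layout A} − μ_{layout B}| / σ = |63.9 − 44.4| / 30.6 = 0.6373
For power 0.9 need Φ(δ − z_{0.005}) = 0.9, so δ = z_{0.005} + z_{0.10} = 2.576 + 1.282 = 3.857.
(For δ > 0 the lower-tail rejection region contributes negligibly to power, so the one-term inversion is standard.)
δ = d·√(n/2) ⇒ n = 2(δ/d)² = 2 × (3.857 / 0.6373)² = 73.28.
Round up to the next whole unit.

n = 74 per group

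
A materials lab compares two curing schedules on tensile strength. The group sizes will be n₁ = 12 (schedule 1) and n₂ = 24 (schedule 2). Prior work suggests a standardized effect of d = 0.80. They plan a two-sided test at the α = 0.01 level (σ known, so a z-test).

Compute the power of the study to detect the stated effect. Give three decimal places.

Power ≈ 0.377

Noncentrality parameter: δ = d / √(1/n₁ + 1/n₂) = 0.80 / √(1/12 + 1/24) = 2.2627
Two-sided α = 0.01 → critical value z_{0.005} = 2.576.
Power = Φ(δ − 2.576) + Φ(−δ − 2.576) = Φ(-0.313) + Φ(-4.839) = 0.3771 + 0.0000 = 0.3771.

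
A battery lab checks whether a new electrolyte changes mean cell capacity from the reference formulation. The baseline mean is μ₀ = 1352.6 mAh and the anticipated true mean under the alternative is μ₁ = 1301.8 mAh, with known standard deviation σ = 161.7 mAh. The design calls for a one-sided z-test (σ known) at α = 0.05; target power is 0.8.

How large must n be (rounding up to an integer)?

Standardized effect: d = |μ₁ − μ₀| / σ = |1301.8 − 1352.6| / 161.7 = 0.3142
For power 0.8 need Φ(δ − z_{0.05}) = 0.8, so δ = z_{0.05} + z_{0.20} = 1.645 + 0.842 = 2.486.
δ = d·√n ⇒ n = (δ/d)² = (2.486 / 0.3142)² = 62.64.
Round up to the next whole unit.

n = 63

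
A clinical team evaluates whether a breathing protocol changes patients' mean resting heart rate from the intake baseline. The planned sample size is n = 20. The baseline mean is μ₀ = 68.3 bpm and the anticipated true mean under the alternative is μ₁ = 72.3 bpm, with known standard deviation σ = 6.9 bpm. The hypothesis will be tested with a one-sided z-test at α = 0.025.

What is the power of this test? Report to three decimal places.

Standardized effect: d = |μ₁ − μ₀| / σ = |72.3 − 68.3| / 6.9 = 0.5797
Noncentrality parameter: δ = d·√n = 0.5797 × √20 = 2.5925
One-sided α = 0.025 → critical value z_{0.025} = 1.960.
Power = P(Z > 1.960 − δ) = Φ(0.633) = 0.7365.

Power ≈ 0.736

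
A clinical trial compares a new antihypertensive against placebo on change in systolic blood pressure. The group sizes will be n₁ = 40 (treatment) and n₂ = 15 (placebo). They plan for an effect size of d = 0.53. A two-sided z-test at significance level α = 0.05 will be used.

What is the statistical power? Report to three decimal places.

Power ≈ 0.417

Noncentrality parameter: δ = d / √(1/n₁ + 1/n₂) = 0.53 / √(1/40 + 1/15) = 1.7505
Critical value for a two-sided test at α = 0.05: z_{α/2} = 1.960.
Power = Φ(δ − 1.960) + Φ(−δ − 1.960) = Φ(-0.209) + Φ(-3.710) = 0.4171 + 0.0001 = 0.4172.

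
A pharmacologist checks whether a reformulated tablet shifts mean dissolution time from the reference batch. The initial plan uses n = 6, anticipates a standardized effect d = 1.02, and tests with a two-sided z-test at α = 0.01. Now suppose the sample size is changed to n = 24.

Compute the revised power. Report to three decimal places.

With n = 24: δ = d·√n = 1.02 × √24 = 4.9970. Critical value z_{0.005} = 2.576.
Revised power = Φ(δ − 2.576) + Φ(−δ − 2.576) = Φ(2.421) + Φ(-7.573) = 0.9923 + 0.0000 = 0.9923.

Power ≈ 0.992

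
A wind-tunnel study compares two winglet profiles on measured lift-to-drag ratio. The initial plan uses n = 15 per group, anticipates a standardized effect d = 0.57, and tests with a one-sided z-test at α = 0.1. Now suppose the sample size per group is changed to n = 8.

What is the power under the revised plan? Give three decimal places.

Power ≈ 0.444

With n = 8 per group: δ = d·√(n/2) = 0.57 × √(8/2) = 1.1400. Critical value z_{0.1} = 1.282.
Revised power = P(Z > 1.282 − δ) = Φ(-0.142) = 0.4437.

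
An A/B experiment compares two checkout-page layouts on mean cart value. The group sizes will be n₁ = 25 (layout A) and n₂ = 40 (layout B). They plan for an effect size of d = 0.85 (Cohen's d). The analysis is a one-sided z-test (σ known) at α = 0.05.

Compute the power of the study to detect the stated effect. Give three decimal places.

Power ≈ 0.954

Noncentrality parameter: δ = d / √(1/n₁ + 1/n₂) = 0.85 / √(1/25 + 1/40) = 3.3340
One-sided α = 0.05 → critical value z_{0.05} = 1.645.
Power = P(Z > 1.645 − δ) = Φ(1.689) = 0.9544.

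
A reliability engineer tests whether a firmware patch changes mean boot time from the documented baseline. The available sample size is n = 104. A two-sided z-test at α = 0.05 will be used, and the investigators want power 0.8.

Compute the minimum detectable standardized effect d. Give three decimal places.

d ≈ 0.275

Required noncentrality: δ = z_{0.025} + z_{0.20} = 1.960 + 0.842 = 2.802.
(The second rejection-region term Φ(−δ − z_{α/2}) is negligible and dropped.)
δ = d·√n ⇒ d = δ/√n = 2.802/√104 = 0.2747.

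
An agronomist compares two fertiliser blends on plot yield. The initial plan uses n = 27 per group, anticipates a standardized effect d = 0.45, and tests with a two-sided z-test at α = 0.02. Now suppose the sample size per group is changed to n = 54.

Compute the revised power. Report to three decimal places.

With n = 54 per group: δ = d·√(n/2) = 0.45 × √(54/2) = 2.3383. Critical value z_{0.01} = 2.326.
Revised power = Φ(δ − 2.326) + Φ(−δ − 2.326) = Φ(0.012) + Φ(-4.665) = 0.5048 + 0.0000 = 0.5048.

Power ≈ 0.505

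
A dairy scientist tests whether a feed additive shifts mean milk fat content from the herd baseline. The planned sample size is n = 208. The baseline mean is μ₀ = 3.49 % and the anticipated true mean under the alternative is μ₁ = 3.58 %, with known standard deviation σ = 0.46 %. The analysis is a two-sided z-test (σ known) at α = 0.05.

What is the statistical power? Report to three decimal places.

Power ≈ 0.806

Standardized effect: d = |μ₁ − μ₀| / σ = |3.58 − 3.49| / 0.46 = 0.1957
Noncentrality parameter: δ = d·√n = 0.1957 × √208 = 2.8217
Critical value for a two-sided test at α = 0.05: z_{α/2} = 1.960.
Power = Φ(δ − 1.960) + Φ(−δ − 1.960) = Φ(0.862) + Φ(-4.782) = 0.8056 + 0.0000 = 0.8056.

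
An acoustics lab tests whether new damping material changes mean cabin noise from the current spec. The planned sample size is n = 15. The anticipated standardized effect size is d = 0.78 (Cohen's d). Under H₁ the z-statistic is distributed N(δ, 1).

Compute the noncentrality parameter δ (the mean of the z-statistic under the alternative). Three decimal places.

δ ≈ 3.021

δ = d·√n = 0.78 × √15 = 3.0209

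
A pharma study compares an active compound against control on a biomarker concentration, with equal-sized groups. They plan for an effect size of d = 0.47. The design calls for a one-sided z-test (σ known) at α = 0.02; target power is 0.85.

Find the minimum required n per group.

Set Φ(δ − 2.054) = 0.85; then δ − 2.054 = Φ⁻¹(0.85) = 1.036, giving δ = 3.090.
δ = d·√(n/2) ⇒ n = 2(δ/d)² = 2 × (3.090 / 0.47)² = 86.46.
Round up to the next whole unit.

n = 87 per group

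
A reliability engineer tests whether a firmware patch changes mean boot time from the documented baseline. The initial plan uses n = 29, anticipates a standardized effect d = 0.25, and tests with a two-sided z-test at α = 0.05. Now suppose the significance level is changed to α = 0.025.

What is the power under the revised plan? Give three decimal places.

Power ≈ 0.186

δ = d·√n = 0.25 × √29 = 1.3463 (unchanged). New critical value: z_{0.0125} = 2.241.
Revised power = Φ(δ − 2.241) + Φ(−δ − 2.241) = Φ(-0.895) + Φ(-3.588) = 0.1854 + 0.0002 = 0.1855.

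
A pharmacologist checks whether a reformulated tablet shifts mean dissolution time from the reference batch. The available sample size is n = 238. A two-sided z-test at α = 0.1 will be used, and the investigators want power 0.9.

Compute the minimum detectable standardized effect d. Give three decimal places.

d ≈ 0.190

Need Φ(δ − 1.645) = 0.9, so δ = 1.645 + 1.282 = 2.926.
(Lower-tail contribution to power is negligible for δ > 0.)
δ = d·√n ⇒ d = δ/√n = 2.926/√238 = 0.1897.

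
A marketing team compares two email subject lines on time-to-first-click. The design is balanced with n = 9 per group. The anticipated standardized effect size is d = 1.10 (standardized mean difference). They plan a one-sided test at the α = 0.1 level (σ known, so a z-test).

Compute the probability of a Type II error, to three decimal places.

β ≈ 0.146

Noncentrality parameter: δ = d·√(n/2) = 1.10 × √(9/2) = 2.3335
Critical value for a one-sided test at α = 0.1: z_α = 1.282.
Power = Φ(δ − 1.282) = Φ(1.052) = 0.8536.
Type II error: β = 1 − power = 1 − 0.8536 = 0.1464.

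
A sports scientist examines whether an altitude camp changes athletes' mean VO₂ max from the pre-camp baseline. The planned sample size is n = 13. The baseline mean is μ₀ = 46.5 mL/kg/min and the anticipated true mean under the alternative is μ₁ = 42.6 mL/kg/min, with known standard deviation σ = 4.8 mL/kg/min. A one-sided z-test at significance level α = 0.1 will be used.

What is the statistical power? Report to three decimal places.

Standardized effect: d = |μ₁ − μ₀| / σ = |42.6 − 46.5| / 4.8 = 0.8125
Noncentrality parameter: δ = d·√n = 0.8125 × √13 = 2.9295
Critical value for a one-sided test at α = 0.1: z_α = 1.282.
Power = P(Z > 1.282 − δ) = Φ(1.648) = 0.9503.

Power ≈ 0.950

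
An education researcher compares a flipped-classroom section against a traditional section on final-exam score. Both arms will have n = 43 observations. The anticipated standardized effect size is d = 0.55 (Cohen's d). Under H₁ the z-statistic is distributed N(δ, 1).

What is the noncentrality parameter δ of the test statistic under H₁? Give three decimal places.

The noncentrality parameter scales effect size by the design's sample-size factor: δ = d·√(n/2) = 0.55 × √(43/2) = 2.5502

δ ≈ 2.550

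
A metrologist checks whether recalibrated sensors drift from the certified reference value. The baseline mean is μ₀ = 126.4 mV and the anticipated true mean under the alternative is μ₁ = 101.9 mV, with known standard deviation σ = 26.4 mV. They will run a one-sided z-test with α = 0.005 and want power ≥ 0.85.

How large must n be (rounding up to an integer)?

n = 16

Standardized effect: d = |μ₁ − μ₀| / σ = |101.9 − 126.4| / 26.4 = 0.9280
Set Φ(δ − 2.576) = 0.85; then δ − 2.576 = Φ⁻¹(0.85) = 1.036, giving δ = 3.612.
δ = d·√n ⇒ n = (δ/d)² = (3.612 / 0.9280)² = 15.15.
Round up to the next whole unit.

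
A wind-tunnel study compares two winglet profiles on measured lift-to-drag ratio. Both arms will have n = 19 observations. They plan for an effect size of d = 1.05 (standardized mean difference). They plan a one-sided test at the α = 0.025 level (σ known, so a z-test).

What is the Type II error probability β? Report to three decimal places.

β ≈ 0.101

Noncentrality parameter: δ = d·√(n/2) = 1.05 × √(19/2) = 3.2363
Critical value for a one-sided test at α = 0.025: z_α = 1.960.
Power = Φ(δ − 1.960) = Φ(1.276) = 0.8991.
Type II error: β = 1 − power = 1 − 0.8991 = 0.1009.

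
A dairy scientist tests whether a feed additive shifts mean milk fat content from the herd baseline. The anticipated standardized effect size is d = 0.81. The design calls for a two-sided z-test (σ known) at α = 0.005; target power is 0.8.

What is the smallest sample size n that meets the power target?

For power 0.8 need Φ(δ − z_{0.0025}) = 0.8, so δ = z_{0.0025} + z_{0.20} = 2.807 + 0.842 = 3.649.
(The Φ(−δ − z_{α/2}) term is vanishingly small for δ > 0 and is dropped in the standard sample-size formula.)
δ = d·√n ⇒ n = (δ/d)² = (3.649 / 0.81)² = 20.29.
Round up to the next whole unit.

n = 21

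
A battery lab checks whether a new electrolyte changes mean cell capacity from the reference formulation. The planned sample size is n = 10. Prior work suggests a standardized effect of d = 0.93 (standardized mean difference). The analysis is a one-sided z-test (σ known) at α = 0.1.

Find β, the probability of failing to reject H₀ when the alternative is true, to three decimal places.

β ≈ 0.049

Noncentrality parameter: δ = d·√n = 0.93 × √10 = 2.9409
One-sided α = 0.1 → critical value z_{0.1} = 1.282.
Power = Φ(δ − 1.282) = Φ(1.659) = 0.9515.
Type II error: β = 1 − power = 1 − 0.9515 = 0.0485.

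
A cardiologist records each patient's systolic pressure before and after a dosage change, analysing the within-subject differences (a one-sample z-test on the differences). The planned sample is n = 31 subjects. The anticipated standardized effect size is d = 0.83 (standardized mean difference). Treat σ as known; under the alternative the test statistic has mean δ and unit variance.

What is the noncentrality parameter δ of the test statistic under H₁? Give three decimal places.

The noncentrality parameter scales effect size by the design's sample-size factor: δ = d·√n = 0.83 × √31 = 4.6212

δ ≈ 4.621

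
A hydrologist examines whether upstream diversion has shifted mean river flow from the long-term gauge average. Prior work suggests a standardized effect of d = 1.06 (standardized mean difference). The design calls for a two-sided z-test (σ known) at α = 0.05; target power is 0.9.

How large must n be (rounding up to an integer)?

For power 0.9 need Φ(δ − z_{0.025}) = 0.9, so δ = z_{0.025} + z_{0.10} = 1.960 + 1.282 = 3.242.
(For δ > 0 the lower-tail rejection region contributes negligibly to power, so the one-term inversion is standard.)
δ = d·√n ⇒ n = (δ/d)² = (3.242 / 1.06)² = 9.35.
Rounding up, n = 10.

n = 10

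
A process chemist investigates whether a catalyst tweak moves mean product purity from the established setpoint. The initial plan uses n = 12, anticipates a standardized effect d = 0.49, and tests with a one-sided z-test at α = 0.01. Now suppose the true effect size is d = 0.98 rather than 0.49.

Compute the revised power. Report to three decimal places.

Power ≈ 0.857

With d = 0.98: δ = d·√n = 0.98 × √12 = 3.3948. Critical value z_{0.01} = 2.326.
Revised power = P(Z > 2.326 − δ) = Φ(1.068) = 0.8573.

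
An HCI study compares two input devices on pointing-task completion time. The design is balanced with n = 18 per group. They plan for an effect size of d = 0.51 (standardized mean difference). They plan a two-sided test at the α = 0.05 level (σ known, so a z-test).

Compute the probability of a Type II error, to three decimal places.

Noncentrality parameter: λ = d·√(n/2) = 0.51 × √(18/2) = 1.5300
Two-sided α = 0.05 → critical value z_{0.025} = 1.960.
Power = Φ(λ − 1.960) + Φ(−λ − 1.960) = Φ(-0.430) + Φ(-3.490) = 0.3336 + 0.0002 = 0.3339.
Type II error: β = 1 − power = 1 − 0.3339 = 0.6661.

β ≈ 0.666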